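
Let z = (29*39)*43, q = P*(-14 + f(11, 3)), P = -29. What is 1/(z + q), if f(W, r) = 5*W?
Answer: 1/47444 ≈ 2.1077e-5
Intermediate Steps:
q = -1189 (q = -29*(-14 + 5*11) = -29*(-14 + 55) = -29*41 = -1189)
z = 48633 (z = 1131*43 = 48633)
1/(z + q) = 1/(48633 - 1189) = 1/47444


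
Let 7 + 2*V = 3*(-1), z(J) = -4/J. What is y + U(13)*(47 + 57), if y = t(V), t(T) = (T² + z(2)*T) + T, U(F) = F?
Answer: 1382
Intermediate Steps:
V = -5 (V = -7/2 + (3*(-1))/2 = -7/2 + (½)*(-3) = -7/2 - 3/2 = -5)
t(T) = T² - T (t(T) = (T² + (-4/2)*T) + T = (T² + (-4*½)*T) + T = (T² - 2*T) + T = T² - T)
y = 30 (y = -5*(-1 - 5) = -5*(-6) = 30)
y + U(13)*(47 + 57) = 30 + 13*(47 + 57) = 30 + 13*104 = 30 + 1352 = 1382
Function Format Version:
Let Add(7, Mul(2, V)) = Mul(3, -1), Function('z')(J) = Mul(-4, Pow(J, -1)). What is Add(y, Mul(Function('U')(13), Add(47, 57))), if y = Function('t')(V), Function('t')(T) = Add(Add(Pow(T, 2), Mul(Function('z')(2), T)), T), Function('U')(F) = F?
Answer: 1382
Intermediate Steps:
V = -5 (V = Add(Rational(-7, 2), Mul(Rational(1, 2), Mul(3, -1))) = Add(Rational(-7, 2), Mul(Rational(1, 2), -3)) = Add(Rational(-7, 2), Rational(-3, 2)) = -5)
Function('t')(T) = Add(Pow(T, 2), Mul(-1, T)) (Function('t')(T) = Add(Add(Pow(T, 2), Mul(Mul(-4, Pow(2, -1)), T)), T) = Add(Add(Pow(T, 2), Mul(Mul(-4, Rational(1, 2)), T)), T) = Add(Add(Pow(T, 2), Mul(-2, T)), T) = Add(Pow(T, 2), Mul(-1, T)))
y = 30 (y = Mul(-5, Add(-1, -5)) = Mul(-5, -6) = 30)
Add(y, Mul(Function('U')(13), Add(47, 57))) = Add(30, Mul(13, Add(47, 57))) = Add(30, Mul(13, 104)) = Add(30, 1352) = 1382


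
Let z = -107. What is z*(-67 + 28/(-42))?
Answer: 21721/3 ≈ 7240.3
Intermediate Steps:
z*(-67 + 28/(-42)) = -107*(-67 + 28/(-42)) = -107*(-67 + 28*(-1/42)) = -107*(-67 - ⅔) = -107*(-203/3) = 21721/3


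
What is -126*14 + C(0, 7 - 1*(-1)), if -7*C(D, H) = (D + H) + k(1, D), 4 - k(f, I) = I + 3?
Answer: -12357/7 ≈ -1765.3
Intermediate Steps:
k(f, I) = 1 - I (k(f, I) = 4 - (I + 3) = 4 - (3 + I) = 4 + (-3 - I) = 1 - I)
C(D, H) = -⅐ - H/7 (C(D, H) = -((D + H) + (1 - D))/7 = -(1 + H)/7 = -⅐ - H/7)
-126*14 + C(0, 7 - 1*(-1)) = -126*14 + (-⅐ - (7 - 1*(-1))/7) = -1764 + (-⅐ - (7 + 1)/7) = -1764 + (-⅐ - ⅐*8) = -1764 + (-⅐ - 8/7) = -1764 - 9/7 = -12357/7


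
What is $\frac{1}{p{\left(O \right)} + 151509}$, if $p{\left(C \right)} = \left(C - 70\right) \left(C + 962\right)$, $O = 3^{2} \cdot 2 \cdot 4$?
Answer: $\frac{1}{153577} \approx 6.5114 \cdot 10^{-6}$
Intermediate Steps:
$O = 72$ ($O = 9 \cdot 2 \cdot 4 = 18 \cdot 4 = 72$)
$p{\left(C \right)} = \left(-70 + C\right) \left(962 + C\right)$
$\frac{1}{p{\left(O \right)} + 151509} = \frac{1}{\left(-67340 + 72^{2} + 892 \cdot 72\right) + 151509} = \frac{1}{\left(-67340 + 5184 + 64224\right) + 151509} = \frac{1}{2068 + 151509} = \frac{1}{153577}$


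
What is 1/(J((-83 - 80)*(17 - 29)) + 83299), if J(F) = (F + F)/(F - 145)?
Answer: 1811/150858401 ≈ 1.2005e-5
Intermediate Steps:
J(F) = 2*F/(-145 + F) (J(F) = (2*F)/(-145 + F) = 2*F/(-145 + F))
1/(J((-83 - 80)*(17 - 29)) + 83299) = 1/(2*((-83 - 80)*(17 - 29))/(-145 + (-83 - 80)*(17 - 29)) + 83299) = 1/(2*(-163*(-12))/(-145 - 163*(-12)) + 83299) = 1/(2*1956/(-145 + 1956) + 83299) = 1/(2*1956/1811 + 83299) = 1/(2*1956*(1/1811) + 83299) = 1/(3912/1811 + 83299) = 1/(150858401/1811) = 1811/150858401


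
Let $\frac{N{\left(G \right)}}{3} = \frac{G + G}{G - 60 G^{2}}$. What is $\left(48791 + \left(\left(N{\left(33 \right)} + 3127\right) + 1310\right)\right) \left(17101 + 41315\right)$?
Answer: $\frac{6153436641696}{1979} \approx 3.1094 \cdot 10^{9}$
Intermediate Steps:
$N{\left(G \right)} = \frac{6 G}{G - 60 G^{2}}$ ($N{\left(G \right)} = 3 \frac{G + G}{G - 60 G^{2}} = 3 \frac{2 G}{G - 60 G^{2}} = \frac{6 G}{G - 60 G^{2}}$)
$\left(48791 + \left(\left(N{\left(33 \right)} + 3127\right) + 1310\right)\right) \left(17101 + 41315\right) = \left(48791 + \left(\left(- \frac{6}{-1 + 60 \cdot 33} + 3127\right) + 1310\right)\right) \left(17101 + 41315\right) = \left(48791 + \left(\left(- \frac{6}{-1 + 1980} + 3127\right) + 1310\right)\right) 58416 = \left(48791 + \left(\left(- \frac{6}{1979} + 3127\right) + 1310\right)\right) 58416 = \left(48791 + \left(\frac{6188327}{1979} + 1310\right)\right) 58416 = \left(48791 + \frac{8780817}{1979}\right) 58416 = \frac{105338206}{1979} \cdot 58416 = \frac{6153436641696}{1979}$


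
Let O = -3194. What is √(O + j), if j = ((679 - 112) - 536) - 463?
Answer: 7*I*√74 ≈ 60.216*I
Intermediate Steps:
j = -432 (j = (567 - 536) - 463 = 31 - 463 = -432)
√(O + j) = √(-3194 - 432) = √(-3626) = 7*I*√74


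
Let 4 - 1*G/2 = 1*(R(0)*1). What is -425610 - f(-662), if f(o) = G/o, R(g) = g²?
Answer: -140876906/331 ≈ -4.2561e+5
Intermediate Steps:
G = 8 (G = 8 - 2*0²*1 = 8 - 2*0*1 = 8 - 2*0 = 8 + 0 = 8)
f(o) = 8/o
-425610 - f(-662) = -425610 - 8/(-662) = -425610 - 8*(-1)/662 = -425610 - 1*(-4/331) = -425610 + 4/331 = -140876906/331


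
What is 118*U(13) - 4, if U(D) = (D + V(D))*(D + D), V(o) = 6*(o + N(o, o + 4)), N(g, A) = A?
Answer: 592120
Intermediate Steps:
V(o) = 24 + 12*o (V(o) = 6*(o + (o + 4)) = 6*(o + (4 + o)) = 6*(4 + 2*o) = 24 + 12*o)
U(D) = 2*D*(24 + 13*D) (U(D) = (D + (24 + 12*D))*(D + D) = (24 + 13*D)*(2*D) = 2*D*(24 + 13*D))
118*U(13) - 4 = 118*(2*13*(24 + 13*13)) - 4 = 118*(2*13*(24 + 169)) - 4 = 118*(2*13*193) - 4 = 118*5018 - 4 = 592124 - 4 = 592120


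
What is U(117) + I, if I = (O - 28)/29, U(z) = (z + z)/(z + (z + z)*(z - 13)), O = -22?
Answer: -10392/6061 ≈ -1.7146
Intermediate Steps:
U(z) = 2*z/(z + 2*z*(-13 + z)) (U(z) = (2*z)/(z + (2*z)*(-13 + z)) = (2*z)/(z + 2*z*(-13 + z)) = 2*z/(z + 2*z*(-13 + z)))
I = -50/29 (I = (-22 - 28)/29 = -50*1/29 = -50/29 ≈ -1.7241)
U(117) + I = 2/(-25 + 2*117) - 50/29 = 2/(-25 + 234) - 50/29 = 2/209 - 50/29 = -10392/6061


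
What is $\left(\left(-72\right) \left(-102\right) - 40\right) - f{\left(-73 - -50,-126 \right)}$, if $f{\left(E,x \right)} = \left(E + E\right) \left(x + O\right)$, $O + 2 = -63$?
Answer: $-1482$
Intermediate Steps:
$O = -65$ ($O = -2 - 63 = -65$)
$f{\left(E,x \right)} = 2 E \left(-65 + x\right)$ ($f{\left(E,x \right)} = \left(E + E\right) \left(x - 65\right) = 2 E \left(-65 + x\right)$)
$\left(\left(-72\right) \left(-102\right) - 40\right) - f{\left(-73 - -50,-126 \right)} = \left(\left(-72\right) \left(-102\right) - 40\right) - 2 \left(-73 - -50\right) \left(-65 - 126\right) = \left(7344 - 40\right) - 2 \left(-73 + 50\right) \left(-191\right) = 7304 - 2 \left(-23\right) \left(-191\right) = 7304 - 8786 = -1482$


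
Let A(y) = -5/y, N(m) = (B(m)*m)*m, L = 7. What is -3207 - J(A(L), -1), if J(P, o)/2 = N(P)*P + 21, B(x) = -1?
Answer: -1114657/343 ≈ -3249.7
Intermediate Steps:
N(m) = -m² (N(m) = (-m)*m = -m²)
J(P, o) = 42 - 2*P³ (J(P, o) = 2*((-P²)*P + 21) = 2*(-P³ + 21) = 2*(21 - P³) = 42 - 2*P³)
-3207 - J(A(L), -1) = -3207 - (42 - 2*(-5/7)³) = -3207 - (42 - 2*(-125/343)) = -3207 - (42 + 250/343) = -3207 - 1*14656/343 = -3207 - 14656/343 = -1114657/343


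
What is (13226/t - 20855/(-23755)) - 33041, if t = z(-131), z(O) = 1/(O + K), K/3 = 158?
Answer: 21396023398/4751 ≈ 4.5035e+6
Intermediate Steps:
K = 474 (K = 3*158 = 474)
z(O) = 1/(474 + O) (z(O) = 1/(O + 474) = 1/(474 + O))
t = 1/343 (t = 1/(474 - 131) = 1/343 ≈ 0.0029155)
(13226/t - 20855/(-23755)) - 33041 = (13226/(1/343) - 20855/(-23755)) - 33041 = (13226*343 - 20855*(-1/23755)) - 33041 = (4536518 + 4171/4751) - 33041 = 21553001189/4751 - 33041 = 21396023398/4751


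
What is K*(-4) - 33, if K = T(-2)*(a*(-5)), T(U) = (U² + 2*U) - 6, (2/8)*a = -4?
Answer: 1887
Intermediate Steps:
a = -16 (a = 4*(-4) = -16)
T(U) = -6 + U² + 2*U
K = -480 (K = (-6 + (-2)² + 2*(-2))*(-16*(-5)) = (-6 + 4 - 4)*80 = -6*80 = -480)
K*(-4) - 33 = -480*(-4) - 33 = 1920 - 33 = 1887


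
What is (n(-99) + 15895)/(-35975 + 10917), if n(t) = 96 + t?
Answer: -7946/12529 ≈ -0.63421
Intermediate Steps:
(n(-99) + 15895)/(-35975 + 10917) = ((96 - 99) + 15895)/(-35975 + 10917) = (-3 + 15895)/(-25058) = 15892*(-1/25058) = -7946/12529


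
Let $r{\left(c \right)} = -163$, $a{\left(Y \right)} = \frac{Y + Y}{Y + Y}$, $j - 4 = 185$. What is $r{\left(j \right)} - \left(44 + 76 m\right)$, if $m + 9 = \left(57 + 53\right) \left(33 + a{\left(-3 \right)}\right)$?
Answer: $-283763$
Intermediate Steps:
$j = 189$ ($j = 4 + 185 = 189$)
$a{\left(Y \right)} = 1$ ($a{\left(Y \right)} = \frac{2 Y}{2 Y} = 2 Y \frac{1}{2 Y} = 1$)
$m = 3731$ ($m = -9 + \left(57 + 53\right) \left(33 + 1\right) = -9 + 110 \cdot 34 = -9 + 3740 = 3731$)
$r{\left(j \right)} - \left(44 + 76 m\right) = -163 - 283600 = -283763$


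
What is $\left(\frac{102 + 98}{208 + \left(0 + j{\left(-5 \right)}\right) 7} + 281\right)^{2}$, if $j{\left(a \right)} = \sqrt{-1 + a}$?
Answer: $\frac{- 1708186685 i + 115360616 \sqrt{6}}{- 21485 i + 1456 \sqrt{6}} \approx 79499.0 - 44.396 i$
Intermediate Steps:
$\left(\frac{102 + 98}{208 + \left(0 + j{\left(-5 \right)}\right) 7} + 281\right)^{2} = \left(\frac{102 + 98}{208 + \left(0 + \sqrt{-1 - 5}\right) 7} + 281\right)^{2} = \left(\frac{200}{208 + \left(0 + \sqrt{-6}\right) 7} + 281\right)^{2} = \left(\frac{200}{208 + \left(0 + i \sqrt{6}\right) 7} + 281\right)^{2} = \left(\frac{200}{208 + i \sqrt{6} \cdot 7} + 281\right)^{2} = \left(\frac{200}{208 + 7 i \sqrt{6}} + 281\right)^{2} = \left(281 + \frac{200}{208 + 7 i \sqrt{6}}\right)^{2}$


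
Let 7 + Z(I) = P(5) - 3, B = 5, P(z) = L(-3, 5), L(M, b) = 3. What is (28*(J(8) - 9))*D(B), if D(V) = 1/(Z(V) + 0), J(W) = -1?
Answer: 40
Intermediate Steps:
P(z) = 3
Z(I) = -7 (Z(I) = -7 + (3 - 3) = -7 + 0 = -7)
D(V) = -⅐ (D(V) = 1/(-7 + 0) = 1/(-7) = -⅐)
(28*(J(8) - 9))*D(B) = (28*(-1 - 9))*(-⅐) = (28*(-10))*(-⅐) = -280*(-⅐) = 40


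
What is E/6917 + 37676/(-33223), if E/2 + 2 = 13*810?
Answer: 438938596/229803491 ≈ 1.9101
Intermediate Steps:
E = 21056 (E = -4 + 2*(13*810) = -4 + 2*10530 = -4 + 21060 = 21056)
E/6917 + 37676/(-33223) = 21056/6917 + 37676/(-33223) = 21056*(1/6917) + 37676*(-1/33223) = 21056/6917 - 37676/33223 = 438938596/229803491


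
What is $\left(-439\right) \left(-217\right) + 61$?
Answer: $95324$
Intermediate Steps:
$\left(-439\right) \left(-217\right) + 61 = 95263 + 61 = 95324$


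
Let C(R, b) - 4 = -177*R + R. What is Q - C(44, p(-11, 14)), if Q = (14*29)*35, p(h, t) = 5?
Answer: 21950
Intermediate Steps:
Q = 14210 (Q = 406*35 = 14210)
C(R, b) = 4 - 176*R (C(R, b) = 4 + (-177*R + R) = 4 - 176*R)
Q - C(44, p(-11, 14)) = 14210 - (4 - 176*44) = 14210 - (4 - 7744) = 14210 - 1*(-7740) = 14210 + 7740 = 21950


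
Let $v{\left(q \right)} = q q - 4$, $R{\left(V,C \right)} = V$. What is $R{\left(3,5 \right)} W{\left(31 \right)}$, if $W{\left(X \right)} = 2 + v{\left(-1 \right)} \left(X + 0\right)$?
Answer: $-273$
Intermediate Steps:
$v{\left(q \right)} = -4 + q^{2}$ ($v{\left(q \right)} = q^{2} - 4 = -4 + q^{2}$)
$W{\left(X \right)} = 2 - 3 X$ ($W{\left(X \right)} = 2 + \left(-4 + \left(-1\right)^{2}\right) \left(X + 0\right) = 2 + \left(-4 + 1\right) X = 2 - 3 X$)
$R{\left(3,5 \right)} W{\left(31 \right)} = 3 \left(2 - 93\right) = 3 \left(-91\right) = -273$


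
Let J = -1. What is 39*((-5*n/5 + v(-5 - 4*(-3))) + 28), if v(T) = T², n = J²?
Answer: 2964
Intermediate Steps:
n = 1 (n = (-1)² = 1)
39*((-5*n/5 + v(-5 - 4*(-3))) + 28) = 39*((-5/5 + (-5 - 4*(-3))²) + 28) = 39*((-5/5 + (-5 + 12)²) + 28) = 39*((-5*⅕ + 7²) + 28) = 39*((-1 + 49) + 28) = 39*(48 + 28) = 39*76 = 2964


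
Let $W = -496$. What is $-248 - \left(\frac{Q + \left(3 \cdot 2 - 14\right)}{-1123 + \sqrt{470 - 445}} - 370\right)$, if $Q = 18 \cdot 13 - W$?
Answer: $\frac{68559}{559} \approx 122.65$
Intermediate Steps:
$Q = 730$ ($Q = 18 \cdot 13 - -496 = 234 + 496 = 730$)
$-248 - \left(\frac{Q + \left(3 \cdot 2 - 14\right)}{-1123 + \sqrt{470 - 445}} - 370\right) = -248 - \left(\frac{730 + \left(3 \cdot 2 - 14\right)}{-1123 + \sqrt{470 - 445}} - 370\right) = -248 - \left(\frac{730 + \left(6 - 14\right)}{-1123 + \sqrt{25}} - 370\right) = -248 - \left(\frac{730 - 8}{-1123 + 5} - 370\right) = -248 - \left(\frac{722}{-1118} - 370\right) = -248 - \left(722 \left(- \frac{1}{1118}\right) - 370\right) = -248 - \left(- \frac{361}{559} - 370\right) = -248 - - \frac{207191}{559} = -248 + \frac{207191}{559} = \frac{68559}{559}$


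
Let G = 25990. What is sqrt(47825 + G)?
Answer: sqrt(73815) ≈ 271.69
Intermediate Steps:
sqrt(47825 + G) = sqrt(47825 + 25990) = sqrt(73815)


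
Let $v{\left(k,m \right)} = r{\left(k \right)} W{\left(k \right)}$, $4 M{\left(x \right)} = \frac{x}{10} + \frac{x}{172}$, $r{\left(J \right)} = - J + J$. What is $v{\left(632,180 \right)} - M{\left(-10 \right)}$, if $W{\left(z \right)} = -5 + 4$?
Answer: $\frac{91}{344} \approx 0.26453$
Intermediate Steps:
$W{\left(z \right)} = -1$
$r{\left(J \right)} = 0$
$M{\left(x \right)} = \frac{91 x}{3440}$ ($M{\left(x \right)} = \frac{\frac{x}{10} + \frac{x}{172}}{4} = \frac{\frac{91}{860} x}{4} = \frac{91 x}{3440}$)
$v{\left(k,m \right)} = 0$ ($v{\left(k,m \right)} = 0 \left(-1\right) = 0$)
$v{\left(632,180 \right)} - M{\left(-10 \right)} = 0 - \frac{91}{3440} \left(-10\right) = 0 - - \frac{91}{344} = 0 + \frac{91}{344} = \frac{91}{344}$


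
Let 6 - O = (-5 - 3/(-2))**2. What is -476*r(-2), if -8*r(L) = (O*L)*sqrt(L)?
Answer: 2975*I*sqrt(2)/4 ≈ 1051.8*I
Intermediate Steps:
O = -25/4 (O = 6 - (-5 - 3/(-2))**2 = 6 - (-5 - 3*(-1/2))**2 = 6 - (-5 + 3/2)**2 = 6 - (-7/2)**2 = 6 - 1*49/4 = 6 - 49/4 = -25/4 ≈ -6.2500)
r(L) = 25*L**(3/2)/32 (r(L) = -(-25*L/4)*sqrt(L)/8 = -(-25)*L**(3/2)/32 = 25*L**(3/2)/32)
-476*r(-2) = -2975*(-2)**(3/2)/8 = -2975*(-2*I*sqrt(2))/8 = -(-2975)*I*sqrt(2)/4 = 2975*I*sqrt(2)/4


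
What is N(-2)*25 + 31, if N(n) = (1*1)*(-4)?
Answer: -69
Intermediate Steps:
N(n) = -4 (N(n) = 1*(-4) = -4)
N(-2)*25 + 31 = -4*25 + 31 = -100 + 31 = -69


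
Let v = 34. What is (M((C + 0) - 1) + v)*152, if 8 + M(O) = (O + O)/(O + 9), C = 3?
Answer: 44080/11 ≈ 4007.3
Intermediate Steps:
M(O) = -8 + 2*O/(9 + O) (M(O) = -8 + (O + O)/(O + 9) = -8 + (2*O)/(9 + O) = -8 + 2*O/(9 + O))
(M((C + 0) - 1) + v)*152 = (6*(-12 - ((3 + 0) - 1))/(9 + ((3 + 0) - 1)) + 34)*152 = (6*(-12 - (3 - 1))/(9 + (3 - 1)) + 34)*152 = (6*(-12 - 1*2)/(9 + 2) + 34)*152 = (6*(-12 - 2)/11 + 34)*152 = (6*(1/11)*(-14) + 34)*152 = (-84/11 + 34)*152 = (290/11)*152 = 44080/11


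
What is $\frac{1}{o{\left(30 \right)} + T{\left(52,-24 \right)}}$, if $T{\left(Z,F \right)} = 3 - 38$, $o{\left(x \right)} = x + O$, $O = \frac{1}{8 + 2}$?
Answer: $- \frac{10}{49} \approx -0.20408$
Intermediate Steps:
$O = \frac{1}{10} \approx 0.1$
$o{\left(x \right)} = \frac{1}{10} + x$ ($o{\left(x \right)} = x + \frac{1}{10} = \frac{1}{10} + x$)
$T{\left(Z,F \right)} = -35$ ($T{\left(Z,F \right)} = 3 - 38 = -35$)
$\frac{1}{o{\left(30 \right)} + T{\left(52,-24 \right)}} = \frac{1}{\left(\frac{1}{10} + 30\right) - 35} = \frac{1}{\frac{301}{10} - 35} = \frac{1}{- \frac{49}{10}} = - \frac{10}{49}$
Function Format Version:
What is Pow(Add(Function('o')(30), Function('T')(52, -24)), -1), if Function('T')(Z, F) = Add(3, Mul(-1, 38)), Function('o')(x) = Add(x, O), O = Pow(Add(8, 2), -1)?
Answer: Rational(-10, 49) ≈ -0.20408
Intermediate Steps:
O = Rational(1, 10) (O = Pow(10, -1) = Rational(1, 10) ≈ 0.10000)
Function('o')(x) = Add(Rational(1, 10), x) (Function('o')(x) = Add(x, Rational(1, 10)) = Add(Rational(1, 10), x))
Function('T')(Z, F) = -35 (Function('T')(Z, F) = Add(3, -38) = -35)
Pow(Add(Function('o')(30), Function('T')(52, -24)), -1) = Pow(Add(Add(Rational(1, 10), 30), -35), -1) = Pow(Add(Rational(301, 10), -35), -1) = Pow(Rational(-49, 10), -1) = Rational(-10, 49)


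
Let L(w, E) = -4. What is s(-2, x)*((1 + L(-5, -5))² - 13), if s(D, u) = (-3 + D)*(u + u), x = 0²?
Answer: 0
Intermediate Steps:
x = 0
s(D, u) = 2*u*(-3 + D) (s(D, u) = (-3 + D)*(2*u) = 2*u*(-3 + D))
s(-2, x)*((1 + L(-5, -5))² - 13) = (2*0*(-3 - 2))*((1 - 4)² - 13) = (2*0*(-5))*((-3)² - 13) = 0*(9 - 13) = 0*(-4) = 0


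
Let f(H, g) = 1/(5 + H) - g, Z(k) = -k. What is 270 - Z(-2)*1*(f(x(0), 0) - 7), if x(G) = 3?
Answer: 1135/4 ≈ 283.75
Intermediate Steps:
270 - Z(-2)*1*(f(x(0), 0) - 7) = 270 - -1*(-2)*1*((1 - 5*0 - 1*3*0)/(5 + 3) - 7) = 270 - 2*1*((1 + 0 + 0)/8 - 7) = 270 - 2*((⅛)*1 - 7) = 270 - 2*(⅛ - 7) = 270 - 2*(-55)/8 = 270 - 1*(-55/4) = 270 + 55/4 = 1135/4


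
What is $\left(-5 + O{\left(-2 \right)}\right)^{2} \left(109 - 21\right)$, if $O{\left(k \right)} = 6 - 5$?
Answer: $1408$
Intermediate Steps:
$O{\left(k \right)} = 1$ ($O{\left(k \right)} = 6 - 5 = 1$)
$\left(-5 + O{\left(-2 \right)}\right)^{2} \left(109 - 21\right) = \left(-5 + 1\right)^{2} \left(109 - 21\right) = \left(-4\right)^{2} \cdot 88 = 16 \cdot 88 = 1408$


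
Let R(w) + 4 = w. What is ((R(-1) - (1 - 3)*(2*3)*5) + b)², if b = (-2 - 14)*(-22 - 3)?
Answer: 207025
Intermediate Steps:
b = 400 (b = -16*(-25) = 400)
R(w) = -4 + w
((R(-1) - (1 - 3)*(2*3)*5) + b)² = (((-4 - 1) - (1 - 3)*(2*3)*5) + 400)² = ((-5 - (-2)*6*5) + 400)² = ((-5 - (-2)*30) + 400)² = ((-5 - 1*(-60)) + 400)² = ((-5 + 60) + 400)² = (55 + 400)² = 455² = 207025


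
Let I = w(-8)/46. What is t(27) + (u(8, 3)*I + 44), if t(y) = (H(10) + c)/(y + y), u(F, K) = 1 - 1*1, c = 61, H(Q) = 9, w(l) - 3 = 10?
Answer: 1223/27 ≈ 45.296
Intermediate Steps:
w(l) = 13 (w(l) = 3 + 10 = 13)
u(F, K) = 0 (u(F, K) = 1 - 1 = 0)
I = 13/46 ≈ 0.28261
t(y) = 35/y (t(y) = (9 + 61)/(y + y) = 70/((2*y)) = 70*(1/(2*y)) = 35/y)
t(27) + (u(8, 3)*I + 44) = 35/27 + (0*(13/46) + 44) = 35*(1/27) + (0 + 44) = 35/27 + 44 = 1223/27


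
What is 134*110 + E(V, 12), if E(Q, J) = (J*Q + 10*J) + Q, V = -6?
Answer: 14782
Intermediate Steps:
E(Q, J) = Q + 10*J + J*Q (E(Q, J) = (10*J + J*Q) + Q = Q + 10*J + J*Q)
134*110 + E(V, 12) = 134*110 + (-6 + 10*12 + 12*(-6)) = 14740 + (-6 + 120 - 72) = 14740 + 42 = 14782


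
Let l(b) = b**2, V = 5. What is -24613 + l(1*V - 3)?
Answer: -24609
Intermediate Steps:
-24613 + l(1*V - 3) = -24613 + (1*5 - 3)**2 = -24613 + (5 - 3)**2 = -24613 + 2**2 = -24613 + 4 = -24609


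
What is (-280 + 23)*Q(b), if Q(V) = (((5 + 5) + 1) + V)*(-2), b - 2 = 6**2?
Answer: 25186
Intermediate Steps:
b = 38 (b = 2 + 6**2 = 2 + 36 = 38)
Q(V) = -22 - 2*V (Q(V) = ((10 + 1) + V)*(-2) = (11 + V)*(-2) = -22 - 2*V)
(-280 + 23)*Q(b) = (-280 + 23)*(-22 - 2*38) = -257*(-22 - 76) = -257*(-98) = 25186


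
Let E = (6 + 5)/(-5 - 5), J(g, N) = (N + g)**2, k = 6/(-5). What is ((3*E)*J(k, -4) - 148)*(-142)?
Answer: 4210868/125 ≈ 33687.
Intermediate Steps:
k = -6/5 (k = 6*(-1/5) = -6/5 ≈ -1.2000)
E = -11/10 (E = 11/(-10) = 11*(-1/10) = -11/10 ≈ -1.1000)
((3*E)*J(k, -4) - 148)*(-142) = ((3*(-11/10))*(-4 - 6/5)**2 - 148)*(-142) = (-33*(-26/5)**2/10 - 148)*(-142) = (-33/10*676/25 - 148)*(-142) = (-11154/125 - 148)*(-142) = -29654/125*(-142) = 4210868/125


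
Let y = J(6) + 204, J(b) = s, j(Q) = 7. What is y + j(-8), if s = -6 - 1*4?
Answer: 201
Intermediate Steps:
s = -10 (s = -6 - 4 = -10)
J(b) = -10
y = 194 (y = -10 + 204 = 194)
y + j(-8) = 194 + 7 = 201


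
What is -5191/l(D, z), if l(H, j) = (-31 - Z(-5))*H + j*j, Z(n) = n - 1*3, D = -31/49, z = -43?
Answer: -254359/91314 ≈ -2.7855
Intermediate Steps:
D = -31/49 (D = -31*1/49 = -31/49 ≈ -0.63265)
Z(n) = -3 + n (Z(n) = n - 3 = -3 + n)
l(H, j) = j**2 - 23*H (l(H, j) = (-31 - (-3 - 5))*H + j*j = (-31 - 1*(-8))*H + j**2 = (-31 + 8)*H + j**2 = -23*H + j**2 = j**2 - 23*H)
-5191/l(D, z) = -5191/((-43)**2 - 23*(-31/49)) = -5191/(1849 + 713/49) = -5191/91314/49 = -5191*49/91314 = -254359/91314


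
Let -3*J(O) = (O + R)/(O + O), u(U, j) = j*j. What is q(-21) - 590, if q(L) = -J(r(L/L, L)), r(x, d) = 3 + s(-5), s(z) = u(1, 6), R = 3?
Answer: -23003/39 ≈ -589.82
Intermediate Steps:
u(U, j) = j²
s(z) = 36 (s(z) = 6² = 36)
r(x, d) = 39 (r(x, d) = 3 + 36 = 39)
J(O) = -(3 + O)/(6*O) (J(O) = -(O + 3)/(3*(O + O)) = -(3 + O)/(3*(2*O)) = -(3 + O)*1/(2*O)/3 = -(3 + O)/(6*O))
q(L) = 7/39 (q(L) = -(-3 - 1*39)/(6*39) = -(-3 - 39)/(6*39) = -(-42)/(6*39) = -1*(-7/39) = 7/39)
q(-21) - 590 = 7/39 - 590 = -23003/39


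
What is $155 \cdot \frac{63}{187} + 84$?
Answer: $\frac{25473}{187} \approx 136.22$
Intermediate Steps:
$155 \cdot \frac{63}{187} + 84 = \frac{9765}{187} + 84 = \frac{25473}{187}$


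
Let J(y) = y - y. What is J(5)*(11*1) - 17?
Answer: -17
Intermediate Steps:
J(y) = 0
J(5)*(11*1) - 17 = 0*(11*1) - 17 = 0*11 - 17 = 0 - 17 = -17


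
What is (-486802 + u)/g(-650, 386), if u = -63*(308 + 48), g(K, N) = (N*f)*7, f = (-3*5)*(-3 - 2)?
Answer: -50923/20265 ≈ -2.5129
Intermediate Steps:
f = 75 (f = -15*(-5) = 75)
g(K, N) = 525*N (g(K, N) = (N*75)*7 = (75*N)*7 = 525*N)
u = -22428 (u = -63*356 = -22428)
(-486802 + u)/g(-650, 386) = (-486802 - 22428)/((525*386)) = -509230/202650 = -509230*1/202650 = -50923/20265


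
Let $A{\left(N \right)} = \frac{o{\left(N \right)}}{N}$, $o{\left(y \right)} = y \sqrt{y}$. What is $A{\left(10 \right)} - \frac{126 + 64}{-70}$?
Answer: $\frac{19}{7} + \sqrt{10} \approx 5.8766$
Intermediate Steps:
$o{\left(y \right)} = y^{\frac{3}{2}}$
$A{\left(N \right)} = \sqrt{N}$ ($A{\left(N \right)} = \frac{N^{\frac{3}{2}}}{N} = \sqrt{N}$)
$A{\left(10 \right)} - \frac{126 + 64}{-70} = \sqrt{10} - \frac{126 + 64}{-70} = \sqrt{10} - 190 \left(- \frac{1}{70}\right) = \sqrt{10} - - \frac{19}{7} = \sqrt{10} + \frac{19}{7} = \frac{19}{7} + \sqrt{10}$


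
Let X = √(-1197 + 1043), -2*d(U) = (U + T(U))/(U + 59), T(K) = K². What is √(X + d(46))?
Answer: √(-113505 + 11025*I*√154)/105 ≈ 1.7072 + 3.6345*I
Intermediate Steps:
d(U) = -(U + U²)/(2*(59 + U)) (d(U) = -(U + U²)/(2*(U + 59)) = -(U + U²)/(2*(59 + U)))
X = I*√154 (X = √(-154) = I*√154 ≈ 12.41*I)
√(X + d(46)) = √(I*√154 + (½)*46*(-1 - 1*46)/(59 + 46)) = √(I*√154 + (½)*46*(-1 - 46)/105) = √(I*√154 + (½)*46*(1/105)*(-47)) = √(I*√154 - 1081/105) = √(-1081/105 + I*√154)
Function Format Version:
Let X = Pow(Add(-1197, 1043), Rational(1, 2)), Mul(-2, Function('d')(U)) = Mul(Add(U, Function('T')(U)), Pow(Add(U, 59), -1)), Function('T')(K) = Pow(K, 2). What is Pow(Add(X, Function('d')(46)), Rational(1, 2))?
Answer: Mul(Rational(1, 105), Pow(Add(-113505, Mul(11025, I, Pow(154, Rational(1, 2)))), Rational(1, 2))) ≈ Add(1.7072, Mul(3.6345, I))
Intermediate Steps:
Function('d')(U) = Mul(Rational(-1, 2), Pow(Add(59, U), -1), Add(U, Pow(U, 2))) (Function('d')(U) = Mul(Rational(-1, 2), Mul(Add(U, Pow(U, 2)), Pow(Add(U, 59), -1))) = Mul(Rational(-1, 2), Mul(Add(U, Pow(U, 2)), Pow(Add(59, U), -1))) = Mul(Rational(-1, 2), Mul(Pow(Add(59, U), -1), Add(U, Pow(U, 2)))) = Mul(Rational(-1, 2), Pow(Add(59, U), -1), Add(U, Pow(U, 2))))
X = Mul(I, Pow(154, Rational(1, 2))) (X = Pow(-154, Rational(1, 2)) = Mul(I, Pow(154, Rational(1, 2))) ≈ Mul(12.410, I))
Pow(Add(X, Function('d')(46)), Rational(1, 2)) = Pow(Add(Mul(I, Pow(154, Rational(1, 2))), Mul(Rational(1, 2), 46, Pow(Add(59, 46), -1), Add(-1, Mul(-1, 46)))), Rational(1, 2)) = Pow(Add(Mul(I, Pow(154, Rational(1, 2))), Mul(Rational(1, 2), 46, Pow(105, -1), Add(-1, -46))), Rational(1, 2)) = Pow(Add(Mul(I, Pow(154, Rational(1, 2))), Mul(Rational(1, 2), 46, Rational(1, 105), -47)), Rational(1, 2)) = Pow(Add(Mul(I, Pow(154, Rational(1, 2))), Rational(-1081, 105)), Rational(1, 2)) = Pow(Add(Rational(-1081, 105), Mul(I, Pow(154, Rational(1, 2)))), Rational(1, 2))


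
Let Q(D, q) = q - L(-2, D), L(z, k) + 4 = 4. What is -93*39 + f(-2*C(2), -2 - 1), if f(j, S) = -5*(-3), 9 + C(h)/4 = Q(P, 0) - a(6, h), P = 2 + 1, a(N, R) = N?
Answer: -3612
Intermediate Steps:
L(z, k) = 0 (L(z, k) = -4 + 4 = 0)
P = 3
Q(D, q) = q (Q(D, q) = q - 1*0 = q + 0 = q)
C(h) = -60 (C(h) = -36 + 4*(0 - 1*6) = -36 + 4*(0 - 6) = -36 + 4*(-6) = -36 - 24 = -60)
f(j, S) = 15
-93*39 + f(-2*C(2), -2 - 1) = -93*39 + 15 = -3627 + 15 = -3612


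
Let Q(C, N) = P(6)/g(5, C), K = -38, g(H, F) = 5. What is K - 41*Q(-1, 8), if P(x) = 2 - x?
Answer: -26/5 ≈ -5.2000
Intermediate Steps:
Q(C, N) = -⅘ (Q(C, N) = (2 - 1*6)/5 = (2 - 6)*(⅕) = -4*⅕ = -⅘)
K - 41*Q(-1, 8) = -38 - 41*(-⅘) = -38 + 164/5 = -26/5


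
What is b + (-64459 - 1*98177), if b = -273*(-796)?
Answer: 54672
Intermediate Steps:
b = 217308
b + (-64459 - 1*98177) = 217308 + (-64459 - 1*98177) = 217308 + (-64459 - 98177) = 217308 - 162636 = 54672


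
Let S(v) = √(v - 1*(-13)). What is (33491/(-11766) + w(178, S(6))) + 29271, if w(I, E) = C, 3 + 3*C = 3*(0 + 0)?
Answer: 344357329/11766 ≈ 29267.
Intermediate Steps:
S(v) = √(13 + v) (S(v) = √(v + 13) = √(13 + v))
C = -1 (C = -1 + (3*(0 + 0))/3 = -1 + (3*0)/3 = -1 + (⅓)*0 = -1 + 0 = -1)
w(I, E) = -1
(33491/(-11766) + w(178, S(6))) + 29271 = (33491/(-11766) - 1) + 29271 = (33491*(-1/11766) - 1) + 29271 = (-33491/11766 - 1) + 29271 = -45257/11766 + 29271 = 344357329/11766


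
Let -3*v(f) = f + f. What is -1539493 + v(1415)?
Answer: -4621309/3 ≈ -1.5404e+6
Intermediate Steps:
v(f) = -2*f/3 (v(f) = -(f + f)/3 = -2*f/3)
-1539493 + v(1415) = -1539493 - ⅔*1415 = -1539493 - 2830/3 = -4621309/3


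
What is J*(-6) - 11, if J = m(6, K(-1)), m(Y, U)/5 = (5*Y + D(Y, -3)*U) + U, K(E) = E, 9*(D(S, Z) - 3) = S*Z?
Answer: -851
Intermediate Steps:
D(S, Z) = 3 + S*Z/9 (D(S, Z) = 3 + (S*Z)/9 = 3 + S*Z/9)
m(Y, U) = 5*U + 25*Y + 5*U*(3 - Y/3) (m(Y, U) = 5*((5*Y + (3 + (⅑)*Y*(-3))*U) + U) = 5*((5*Y + (3 - Y/3)*U) + U) = 5*((5*Y + U*(3 - Y/3)) + U) = 5*(U + 5*Y + U*(3 - Y/3)) = 5*U + 25*Y + 5*U*(3 - Y/3))
J = 140 (J = 20*(-1) + 25*6 - 5/3*(-1)*6 = -20 + 150 + 10 = 140)
J*(-6) - 11 = 140*(-6) - 11 = -840 - 11 = -851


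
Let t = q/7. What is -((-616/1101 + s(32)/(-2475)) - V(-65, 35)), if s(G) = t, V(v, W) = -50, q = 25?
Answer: -12573887/254331 ≈ -49.439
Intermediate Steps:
t = 25/7 ≈ 3.5714
s(G) = 25/7
-((-616/1101 + s(32)/(-2475)) - V(-65, 35)) = -((-616/1101 + (25/7)/(-2475)) - 1*(-50)) = -((-616*1/1101 + (25/7)*(-1/2475)) + 50) = -((-616/1101 - 1/693) + 50) = -(-142663/254331 + 50) = -1*12573887/254331 = -12573887/254331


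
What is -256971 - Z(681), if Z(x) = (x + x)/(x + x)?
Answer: -256972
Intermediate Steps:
Z(x) = 1 (Z(x) = (2*x)/((2*x)) = (2*x)*(1/(2*x)) = 1)
-256971 - Z(681) = -256971 - 1*1 = -256971 - 1 = -256972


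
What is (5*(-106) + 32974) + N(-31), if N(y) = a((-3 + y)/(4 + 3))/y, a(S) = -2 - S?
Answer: 7040328/217 ≈ 32444.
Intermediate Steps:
N(y) = (-11/7 - y/7)/y (N(y) = (-2 - (-3 + y)/(4 + 3))/y = (-2 - (-3 + y)/7)/y = (-2 - (-3/7 + y/7))/y = (-2 + (3/7 - y/7))/y = (-11/7 - y/7)/y)
(5*(-106) + 32974) + N(-31) = (5*(-106) + 32974) + (⅐)*(-11 - 1*(-31))/(-31) = (-530 + 32974) + (⅐)*(-1/31)*(-11 + 31) = 32444 + (⅐)*(-1/31)*20 = 32444 - 20/217 = 7040328/217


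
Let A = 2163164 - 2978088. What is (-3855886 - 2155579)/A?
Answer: 6011465/814924 ≈ 7.3767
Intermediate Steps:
A = -814924
(-3855886 - 2155579)/A = (-3855886 - 2155579)/(-814924) = -6011465*(-1/814924) = 6011465/814924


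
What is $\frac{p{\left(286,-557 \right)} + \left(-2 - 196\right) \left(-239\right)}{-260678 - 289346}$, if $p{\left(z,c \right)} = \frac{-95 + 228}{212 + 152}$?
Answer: $- \frac{2460763}{28601248} \approx -0.086037$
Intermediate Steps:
$p{\left(z,c \right)} = \frac{19}{52}$ ($p{\left(z,c \right)} = \frac{133}{364} = 133 \cdot \frac{1}{364} = \frac{19}{52}$)
$\frac{p{\left(286,-557 \right)} + \left(-2 - 196\right) \left(-239\right)}{-260678 - 289346} = \frac{\frac{19}{52} + \left(-2 - 196\right) \left(-239\right)}{-260678 - 289346} = \frac{\frac{19}{52} - -47322}{-550024} = \left(\frac{19}{52} + 47322\right) \left(- \frac{1}{550024}\right) = \frac{2460763}{52} \left(- \frac{1}{550024}\right) = - \frac{2460763}{28601248}$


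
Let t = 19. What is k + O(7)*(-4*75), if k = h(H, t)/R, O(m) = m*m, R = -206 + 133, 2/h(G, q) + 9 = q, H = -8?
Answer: -5365501/365 ≈ -14700.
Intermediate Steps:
h(G, q) = 2/(-9 + q)
R = -73
O(m) = m²
k = -1/365 (k = (2/(-9 + 19))/(-73) = (2/10)*(-1/73) = (2*(⅒))*(-1/73) = (⅕)*(-1/73) = -1/365 ≈ -0.0027397)
k + O(7)*(-4*75) = -1/365 + 7²*(-4*75) = -1/365 + 49*(-300) = -1/365 - 14700 = -5365501/365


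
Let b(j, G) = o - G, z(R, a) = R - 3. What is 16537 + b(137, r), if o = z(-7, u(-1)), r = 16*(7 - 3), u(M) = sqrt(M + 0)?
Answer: 16463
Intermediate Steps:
u(M) = sqrt(M)
r = 64 (r = 16*4 = 64)
z(R, a) = -3 + R
o = -10 (o = -3 - 7 = -10)
b(j, G) = -10 - G
16537 + b(137, r) = 16537 + (-10 - 1*64) = 16537 + (-10 - 64) = 16537 - 74 = 16463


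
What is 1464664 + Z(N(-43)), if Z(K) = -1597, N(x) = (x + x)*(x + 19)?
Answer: 1463067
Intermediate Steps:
N(x) = 2*x*(19 + x) (N(x) = (2*x)*(19 + x) = 2*x*(19 + x))
1464664 + Z(N(-43)) = 1464664 - 1597 = 1463067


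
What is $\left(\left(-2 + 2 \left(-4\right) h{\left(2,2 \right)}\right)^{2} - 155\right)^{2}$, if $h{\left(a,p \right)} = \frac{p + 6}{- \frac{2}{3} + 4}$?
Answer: $\frac{54184321}{625} \approx 86695.0$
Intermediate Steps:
$h{\left(a,p \right)} = \frac{9}{5} + \frac{3 p}{10}$ ($h{\left(a,p \right)} = \frac{6 + p}{\left(-2\right) \frac{1}{3} + 4} = \frac{6 + p}{- \frac{2}{3} + 4} = \frac{6 + p}{\frac{10}{3}} = \left(6 + p\right) \frac{3}{10} = \frac{9}{5} + \frac{3 p}{10}$)
$\left(\left(-2 + 2 \left(-4\right) h{\left(2,2 \right)}\right)^{2} - 155\right)^{2} = \left(\left(-2 + 2 \left(-4\right) \left(\frac{9}{5} + \frac{3}{10} \cdot 2\right)\right)^{2} - 155\right)^{2} = \left(\left(-2 - 8 \left(\frac{9}{5} + \frac{3}{5}\right)\right)^{2} - 155\right)^{2} = \left(\left(-2 - \frac{96}{5}\right)^{2} - 155\right)^{2} = \left(\left(- \frac{106}{5}\right)^{2} - 155\right)^{2} = \left(\frac{11236}{25} - 155\right)^{2} = \left(\frac{7361}{25}\right)^{2} = \frac{54184321}{625}$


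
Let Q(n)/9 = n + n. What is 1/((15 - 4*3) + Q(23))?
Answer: 1/417 ≈ 0.0023981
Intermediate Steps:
Q(n) = 18*n (Q(n) = 9*(n + n) = 9*(2*n) = 18*n)
1/((15 - 4*3) + Q(23)) = 1/((15 - 4*3) + 18*23) = 1/((15 - 12) + 414) = 1/(3 + 414) = 1/417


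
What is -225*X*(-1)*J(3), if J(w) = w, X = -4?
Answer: -2700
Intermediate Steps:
-225*X*(-1)*J(3) = -225*(-4*(-1))*3 = -900*3 = -225*12 = -2700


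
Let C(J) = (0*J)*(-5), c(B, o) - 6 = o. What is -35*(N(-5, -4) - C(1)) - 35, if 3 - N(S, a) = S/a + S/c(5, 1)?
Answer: -485/4 ≈ -121.25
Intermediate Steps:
c(B, o) = 6 + o
C(J) = 0 (C(J) = 0*(-5) = 0)
N(S, a) = 3 - S/7 - S/a (N(S, a) = 3 - (S/a + S/(6 + 1)) = 3 - (S/a + S/7) = 3 - (S/7 + S/a) = 3 + (-S/7 - S/a) = 3 - S/7 - S/a)
-35*(N(-5, -4) - C(1)) - 35 = -35*((3 - ⅐*(-5) - 1*(-5)/(-4)) - 1*0) - 35 = -35*((3 + 5/7 - 1*(-5)*(-¼)) + 0) - 35 = -35*((3 + 5/7 - 5/4) + 0) - 35 = -35*(69/28 + 0) - 35 = -35*69/28 - 35 = -345/4 - 35 = -485/4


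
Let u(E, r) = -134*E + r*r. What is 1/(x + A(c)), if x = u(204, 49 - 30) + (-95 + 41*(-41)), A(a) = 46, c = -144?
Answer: -1/28705 ≈ -3.4837e-5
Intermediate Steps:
u(E, r) = r² - 134*E (u(E, r) = -134*E + r² = r² - 134*E)
x = -28751 (x = ((49 - 30)² - 134*204) + (-95 + 41*(-41)) = (19² - 27336) + (-95 - 1681) = (361 - 27336) - 1776 = -26975 - 1776 = -28751)
1/(x + A(c)) = 1/(-28751 + 46) = 1/(-28705) = -1/28705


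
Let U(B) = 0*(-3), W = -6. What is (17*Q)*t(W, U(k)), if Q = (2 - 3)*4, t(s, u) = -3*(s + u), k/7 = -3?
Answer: -1224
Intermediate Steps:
k = -21 (k = 7*(-3) = -21)
U(B) = 0
t(s, u) = -3*s - 3*u
Q = -4 (Q = -1*4 = -4)
(17*Q)*t(W, U(k)) = (17*(-4))*(-3*(-6) - 3*0) = -68*(18 + 0) = -68*18 = -1224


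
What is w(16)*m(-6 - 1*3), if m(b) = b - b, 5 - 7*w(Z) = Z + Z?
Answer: 0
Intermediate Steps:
w(Z) = 5/7 - 2*Z/7 (w(Z) = 5/7 - (Z + Z)/7 = 5/7 - 2*Z/7)
m(b) = 0
w(16)*m(-6 - 1*3) = (5/7 - 2/7*16)*0 = (5/7 - 32/7)*0 = -27/7*0 = 0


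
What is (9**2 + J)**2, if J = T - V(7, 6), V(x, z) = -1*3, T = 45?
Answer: 16641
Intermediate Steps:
V(x, z) = -3
J = 48 (J = 45 - 1*(-3) = 45 + 3 = 48)
(9**2 + J)**2 = (9**2 + 48)**2 = (81 + 48)**2 = 129**2 = 16641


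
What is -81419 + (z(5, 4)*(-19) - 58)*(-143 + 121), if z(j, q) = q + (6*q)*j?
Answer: -28311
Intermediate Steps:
z(j, q) = q + 6*j*q
-81419 + (z(5, 4)*(-19) - 58)*(-143 + 121) = -81419 + ((4*(1 + 6*5))*(-19) - 58)*(-143 + 121) = -81419 + ((4*(1 + 30))*(-19) - 58)*(-22) = -81419 + ((4*31)*(-19) - 58)*(-22) = -81419 + (124*(-19) - 58)*(-22) = -81419 + (-2356 - 58)*(-22) = -81419 - 2414*(-22) = -81419 + 53108 = -28311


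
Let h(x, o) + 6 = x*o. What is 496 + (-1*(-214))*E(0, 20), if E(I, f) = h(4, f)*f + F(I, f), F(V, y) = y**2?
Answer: 402816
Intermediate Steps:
h(x, o) = -6 + o*x (h(x, o) = -6 + x*o = -6 + o*x)
E(I, f) = f**2 + f*(-6 + 4*f) (E(I, f) = (-6 + f*4)*f + f**2 = (-6 + 4*f)*f + f**2 = f*(-6 + 4*f) + f**2 = f**2 + f*(-6 + 4*f))
496 + (-1*(-214))*E(0, 20) = 496 + (-1*(-214))*(20*(-6 + 5*20)) = 496 + 214*(20*(-6 + 100)) = 496 + 214*(20*94) = 496 + 214*1880 = 496 + 402320 = 402816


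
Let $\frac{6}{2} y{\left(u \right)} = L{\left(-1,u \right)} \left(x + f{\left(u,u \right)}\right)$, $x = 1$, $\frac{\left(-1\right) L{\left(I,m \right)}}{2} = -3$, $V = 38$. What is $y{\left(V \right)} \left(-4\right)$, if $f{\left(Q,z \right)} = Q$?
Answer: $-312$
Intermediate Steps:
$L{\left(I,m \right)} = 6$ ($L{\left(I,m \right)} = \left(-2\right) \left(-3\right) = 6$)
$y{\left(u \right)} = 2 + 2 u$ ($y{\left(u \right)} = \frac{6 \left(1 + u\right)}{3} = \frac{6 + 6 u}{3} = 2 + 2 u$)
$y{\left(V \right)} \left(-4\right) = \left(2 + 2 \cdot 38\right) \left(-4\right) = \left(2 + 76\right) \left(-4\right) = 78 \left(-4\right) = -312$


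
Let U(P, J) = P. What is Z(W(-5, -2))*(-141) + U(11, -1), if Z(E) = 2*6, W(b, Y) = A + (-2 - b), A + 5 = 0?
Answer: -1681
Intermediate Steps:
A = -5 (A = -5 + 0 = -5)
W(b, Y) = -7 - b (W(b, Y) = -5 + (-2 - b) = -7 - b)
Z(E) = 12
Z(W(-5, -2))*(-141) + U(11, -1) = 12*(-141) + 11 = -1692 + 11 = -1681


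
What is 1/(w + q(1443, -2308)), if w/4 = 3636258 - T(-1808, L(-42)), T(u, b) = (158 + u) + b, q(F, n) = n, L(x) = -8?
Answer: 1/14549356 ≈ 6.8732e-8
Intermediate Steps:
T(u, b) = 158 + b + u
w = 14551664 (w = 4*(3636258 - (158 - 8 - 1808)) = 4*(3636258 - 1*(-1658)) = 4*(3636258 + 1658) = 4*3637916 = 14551664)
1/(w + q(1443, -2308)) = 1/(14551664 - 2308) = 1/14549356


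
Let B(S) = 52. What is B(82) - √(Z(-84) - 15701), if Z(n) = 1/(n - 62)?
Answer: 52 - I*√334682662/146 ≈ 52.0 - 125.3*I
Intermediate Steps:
Z(n) = 1/(-62 + n)
B(82) - √(Z(-84) - 15701) = 52 - √(1/(-62 - 84) - 15701) = 52 - √(1/(-146) - 15701) = 52 - √(-1/146 - 15701) = 52 - √(-2292347/146) = 52 - I*√334682662/146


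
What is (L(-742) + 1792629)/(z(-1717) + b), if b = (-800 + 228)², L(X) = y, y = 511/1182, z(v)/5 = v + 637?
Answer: 2118887989/380348688 ≈ 5.5709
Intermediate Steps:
z(v) = 3185 + 5*v (z(v) = 5*(v + 637) = 5*(637 + v) = 3185 + 5*v)
y = 511/1182 (y = 511*(1/1182) = 511/1182 ≈ 0.43232)
L(X) = 511/1182
b = 327184 (b = (-572)² = 327184)
(L(-742) + 1792629)/(z(-1717) + b) = (511/1182 + 1792629)/((3185 + 5*(-1717)) + 327184) = 2118887989/(1182*((3185 - 8585) + 327184)) = 2118887989/(1182*(-5400 + 327184)) = (2118887989/1182)/321784 = (2118887989/1182)*(1/321784) = 2118887989/380348688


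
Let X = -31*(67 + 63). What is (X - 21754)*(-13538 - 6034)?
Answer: 504644448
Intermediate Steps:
X = -4030 (X = -31*130 = -4030)
(X - 21754)*(-13538 - 6034) = (-4030 - 21754)*(-13538 - 6034) = -25784*(-19572) = 504644448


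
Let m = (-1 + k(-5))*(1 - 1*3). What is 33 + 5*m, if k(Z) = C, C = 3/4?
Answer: 71/2 ≈ 35.500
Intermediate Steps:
C = 3/4 (C = 3*(1/4) = 3/4 ≈ 0.75000)
k(Z) = 3/4
m = 1/2 (m = (-1 + 3/4)*(1 - 1*3) = -(1 - 3)/4 = -1/4*(-2) = 1/2 ≈ 0.50000)
33 + 5*m = 33 + 5*(1/2) = 33 + 5/2 = 71/2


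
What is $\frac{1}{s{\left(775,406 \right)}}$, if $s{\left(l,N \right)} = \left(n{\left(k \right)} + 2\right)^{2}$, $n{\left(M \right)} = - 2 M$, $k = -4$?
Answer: $\frac{1}{100} \approx 0.01$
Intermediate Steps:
$s{\left(l,N \right)} = 100$ ($s{\left(l,N \right)} = \left(\left(-2\right) \left(-4\right) + 2\right)^{2} = \left(8 + 2\right)^{2} = 10^{2} = 100$)
$\frac{1}{s{\left(775,406 \right)}} = \frac{1}{100}$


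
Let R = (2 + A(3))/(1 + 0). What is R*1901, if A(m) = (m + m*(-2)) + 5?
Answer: 7604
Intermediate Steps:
A(m) = 5 - m (A(m) = (m - 2*m) + 5 = -m + 5 = 5 - m)
R = 4 (R = (2 + (5 - 1*3))/(1 + 0) = (2 + (5 - 3))/1 = (2 + 2)*1 = 4*1 = 4)
R*1901 = 4*1901 = 7604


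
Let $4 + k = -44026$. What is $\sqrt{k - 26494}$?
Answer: $6 i \sqrt{1959} \approx 265.56 i$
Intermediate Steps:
$k = -44030$ ($k = -4 - 44026 = -44030$)
$\sqrt{k - 26494} = \sqrt{-44030 - 26494} = \sqrt{-70524} = 6 i \sqrt{1959}$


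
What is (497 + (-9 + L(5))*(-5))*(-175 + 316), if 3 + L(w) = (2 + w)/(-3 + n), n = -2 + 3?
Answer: 162009/2 ≈ 81005.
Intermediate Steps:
n = 1
L(w) = -4 - w/2 (L(w) = -3 + (2 + w)/(-3 + 1) = -3 + (2 + w)/(-2) = -3 + (2 + w)*(-1/2) = -3 + (-1 - w/2) = -4 - w/2)
(497 + (-9 + L(5))*(-5))*(-175 + 316) = (497 + (-9 + (-4 - 1/2*5))*(-5))*(-175 + 316) = (497 + (-9 + (-4 - 5/2))*(-5))*141 = (497 + (-9 - 13/2)*(-5))*141 = (497 - 31/2*(-5))*141 = (497 + 155/2)*141 = (1149/2)*141 = 162009/2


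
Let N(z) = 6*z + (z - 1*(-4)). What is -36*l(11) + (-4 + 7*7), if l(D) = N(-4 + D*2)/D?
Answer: -4185/11 ≈ -380.45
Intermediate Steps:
N(z) = 4 + 7*z (N(z) = 6*z + (z + 4) = 6*z + (4 + z) = 4 + 7*z)
l(D) = (-24 + 14*D)/D (l(D) = (4 + 7*(-4 + D*2))/D = (4 + 7*(-4 + 2*D))/D = (4 + (-28 + 14*D))/D = (-24 + 14*D)/D)
-36*l(11) + (-4 + 7*7) = -36*(14 - 24/11) + (-4 + 7*7) = -36*(14 - 24*1/11) + (-4 + 49) = -36*(14 - 24/11) + 45 = -36*130/11 + 45 = -4680/11 + 45 = -4185/11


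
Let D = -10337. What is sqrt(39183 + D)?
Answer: sqrt(28846) ≈ 169.84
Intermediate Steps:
sqrt(39183 + D) = sqrt(39183 - 10337) = sqrt(28846)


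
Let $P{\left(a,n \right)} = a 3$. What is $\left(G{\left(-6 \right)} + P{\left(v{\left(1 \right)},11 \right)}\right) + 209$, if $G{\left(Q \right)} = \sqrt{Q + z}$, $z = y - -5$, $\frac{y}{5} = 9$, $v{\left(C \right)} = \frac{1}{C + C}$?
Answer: $\frac{421}{2} + 2 \sqrt{11} \approx 217.13$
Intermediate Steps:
$v{\left(C \right)} = \frac{1}{2 C}$
$y = 45$ ($y = 5 \cdot 9 = 45$)
$P{\left(a,n \right)} = 3 a$
$z = 50$ ($z = 45 - -5 = 45 + 5 = 50$)
$G{\left(Q \right)} = \sqrt{50 + Q}$ ($G{\left(Q \right)} = \sqrt{Q + 50} = \sqrt{50 + Q}$)
$\left(G{\left(-6 \right)} + P{\left(v{\left(1 \right)},11 \right)}\right) + 209 = \left(\sqrt{50 - 6} + 3 \frac{1}{2 \cdot 1}\right) + 209 = \left(\sqrt{44} + 3 \cdot \frac{1}{2} \cdot 1\right) + 209 = \left(2 \sqrt{11} + 3 \cdot \frac{1}{2}\right) + 209 = \left(2 \sqrt{11} + \frac{3}{2}\right) + 209 = \left(\frac{3}{2} + 2 \sqrt{11}\right) + 209 = \frac{421}{2} + 2 \sqrt{11}$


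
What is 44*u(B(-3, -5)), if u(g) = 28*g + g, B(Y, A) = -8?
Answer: -10208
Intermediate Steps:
u(g) = 29*g
44*u(B(-3, -5)) = 44*(29*(-8)) = 44*(-232) = -10208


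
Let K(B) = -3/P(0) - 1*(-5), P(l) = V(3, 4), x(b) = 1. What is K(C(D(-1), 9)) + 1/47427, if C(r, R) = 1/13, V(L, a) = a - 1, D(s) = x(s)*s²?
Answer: 189709/47427 ≈ 4.0000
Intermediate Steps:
D(s) = s² (D(s) = 1*s² = s²)
V(L, a) = -1 + a
P(l) = 3 (P(l) = -1 + 4 = 3)
C(r, R) = 1/13
K(B) = 4 (K(B) = -3/3 - 1*(-5) = -3*⅓ + 5 = -1 + 5 = 4)
K(C(D(-1), 9)) + 1/47427 = 4 + 1/47427 = 189709/47427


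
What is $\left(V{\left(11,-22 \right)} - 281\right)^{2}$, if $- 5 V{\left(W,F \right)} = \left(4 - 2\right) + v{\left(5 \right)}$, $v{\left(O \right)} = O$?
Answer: $\frac{1993744}{25} \approx 79750.0$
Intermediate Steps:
$V{\left(W,F \right)} = - \frac{7}{5}$ ($V{\left(W,F \right)} = - \frac{\left(4 - 2\right) + 5}{5} = - \frac{2 + 5}{5} = \left(- \frac{1}{5}\right) 7 = - \frac{7}{5}$)
$\left(V{\left(11,-22 \right)} - 281\right)^{2} = \left(- \frac{7}{5} - 281\right)^{2} = \left(- \frac{1412}{5}\right)^{2} = \frac{1993744}{25}$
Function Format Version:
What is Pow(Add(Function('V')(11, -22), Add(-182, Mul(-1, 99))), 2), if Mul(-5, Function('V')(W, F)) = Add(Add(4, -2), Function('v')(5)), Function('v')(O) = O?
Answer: Rational(1993744, 25) ≈ 79750.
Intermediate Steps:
Function('V')(W, F) = Rational(-7, 5) (Function('V')(W, F) = Mul(Rational(-1, 5), Add(Add(4, -2), 5)) = Mul(Rational(-1, 5), Add(2, 5)) = Mul(Rational(-1, 5), 7) = Rational(-7, 5))
Pow(Add(Function('V')(11, -22), Add(-182, Mul(-1, 99))), 2) = Pow(Add(Rational(-7, 5), Add(-182, Mul(-1, 99))), 2) = Pow(Add(Rational(-7, 5), Add(-182, -99)), 2) = Pow(Add(Rational(-7, 5), -281), 2) = Pow(Rational(-1412, 5), 2) = Rational(1993744, 25)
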